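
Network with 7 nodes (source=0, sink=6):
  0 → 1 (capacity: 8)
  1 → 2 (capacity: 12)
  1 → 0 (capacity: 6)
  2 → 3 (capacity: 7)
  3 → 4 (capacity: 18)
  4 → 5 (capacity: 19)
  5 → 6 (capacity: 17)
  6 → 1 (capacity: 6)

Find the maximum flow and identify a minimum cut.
Max flow = 7, Min cut edges: (2,3)

Maximum flow: 7
Minimum cut: (2,3)
Partition: S = [0, 1, 2], T = [3, 4, 5, 6]

Max-flow min-cut theorem verified: both equal 7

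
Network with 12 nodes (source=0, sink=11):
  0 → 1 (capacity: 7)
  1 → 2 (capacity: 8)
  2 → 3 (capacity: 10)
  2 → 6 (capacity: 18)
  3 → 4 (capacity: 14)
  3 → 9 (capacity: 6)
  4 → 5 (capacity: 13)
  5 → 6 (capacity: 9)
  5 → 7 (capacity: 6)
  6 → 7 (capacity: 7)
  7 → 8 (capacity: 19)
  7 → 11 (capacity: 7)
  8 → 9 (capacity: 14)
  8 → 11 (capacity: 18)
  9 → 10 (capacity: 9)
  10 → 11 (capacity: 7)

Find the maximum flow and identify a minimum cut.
Max flow = 7, Min cut edges: (0,1)

Maximum flow: 7
Minimum cut: (0,1)
Partition: S = [0], T = [1, 2, 3, 4, 5, 6, 7, 8, 9, 10, 11]

Max-flow min-cut theorem verified: both equal 7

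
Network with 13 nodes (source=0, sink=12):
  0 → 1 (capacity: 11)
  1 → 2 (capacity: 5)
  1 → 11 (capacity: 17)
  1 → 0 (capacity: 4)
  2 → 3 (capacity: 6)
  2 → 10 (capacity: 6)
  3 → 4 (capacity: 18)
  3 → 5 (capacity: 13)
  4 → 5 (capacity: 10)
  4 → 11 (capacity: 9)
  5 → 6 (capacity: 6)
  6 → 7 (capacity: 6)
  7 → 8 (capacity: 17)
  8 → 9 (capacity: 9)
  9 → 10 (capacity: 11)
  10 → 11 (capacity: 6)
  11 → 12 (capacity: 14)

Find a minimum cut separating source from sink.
Min cut value = 11, edges: (0,1)

Min cut value: 11
Partition: S = [0], T = [1, 2, 3, 4, 5, 6, 7, 8, 9, 10, 11, 12]
Cut edges: (0,1)

By max-flow min-cut theorem, max flow = min cut = 11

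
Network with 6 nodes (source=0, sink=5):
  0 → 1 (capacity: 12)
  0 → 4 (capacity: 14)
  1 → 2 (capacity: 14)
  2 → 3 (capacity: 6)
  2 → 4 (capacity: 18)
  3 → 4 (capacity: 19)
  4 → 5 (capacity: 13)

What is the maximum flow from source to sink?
Maximum flow = 13

Max flow: 13

Flow assignment:
  0 → 1: 12/12
  0 → 4: 1/14
  1 → 2: 12/14
  2 → 4: 12/18
  4 → 5: 13/13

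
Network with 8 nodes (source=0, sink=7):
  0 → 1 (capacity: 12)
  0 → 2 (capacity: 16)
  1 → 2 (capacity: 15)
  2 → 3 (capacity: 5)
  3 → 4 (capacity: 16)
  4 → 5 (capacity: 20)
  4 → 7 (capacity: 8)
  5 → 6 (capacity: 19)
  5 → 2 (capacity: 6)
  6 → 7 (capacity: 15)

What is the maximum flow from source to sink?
Maximum flow = 5

Max flow: 5

Flow assignment:
  0 → 2: 5/16
  2 → 3: 5/5
  3 → 4: 5/16
  4 → 7: 5/8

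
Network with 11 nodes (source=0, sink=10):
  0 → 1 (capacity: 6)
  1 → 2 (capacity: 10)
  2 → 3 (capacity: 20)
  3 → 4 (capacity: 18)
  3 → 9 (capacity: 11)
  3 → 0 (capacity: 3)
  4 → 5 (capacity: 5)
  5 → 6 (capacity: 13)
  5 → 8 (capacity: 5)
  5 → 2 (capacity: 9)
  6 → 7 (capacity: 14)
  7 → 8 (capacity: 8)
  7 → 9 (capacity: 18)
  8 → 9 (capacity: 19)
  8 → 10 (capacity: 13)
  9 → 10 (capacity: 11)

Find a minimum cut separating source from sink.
Min cut value = 6, edges: (0,1)

Min cut value: 6
Partition: S = [0], T = [1, 2, 3, 4, 5, 6, 7, 8, 9, 10]
Cut edges: (0,1)

By max-flow min-cut theorem, max flow = min cut = 6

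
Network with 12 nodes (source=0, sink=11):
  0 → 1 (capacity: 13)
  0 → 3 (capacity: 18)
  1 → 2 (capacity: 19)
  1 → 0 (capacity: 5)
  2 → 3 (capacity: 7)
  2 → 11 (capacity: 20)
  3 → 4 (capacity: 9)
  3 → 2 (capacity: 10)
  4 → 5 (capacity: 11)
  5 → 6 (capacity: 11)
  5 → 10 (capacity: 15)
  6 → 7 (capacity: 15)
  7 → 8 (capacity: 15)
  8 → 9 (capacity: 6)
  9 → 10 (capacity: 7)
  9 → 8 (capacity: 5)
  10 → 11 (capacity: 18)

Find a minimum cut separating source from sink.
Min cut value = 29, edges: (2,11), (3,4)

Min cut value: 29
Partition: S = [0, 1, 2, 3], T = [4, 5, 6, 7, 8, 9, 10, 11]
Cut edges: (2,11), (3,4)

By max-flow min-cut theorem, max flow = min cut = 29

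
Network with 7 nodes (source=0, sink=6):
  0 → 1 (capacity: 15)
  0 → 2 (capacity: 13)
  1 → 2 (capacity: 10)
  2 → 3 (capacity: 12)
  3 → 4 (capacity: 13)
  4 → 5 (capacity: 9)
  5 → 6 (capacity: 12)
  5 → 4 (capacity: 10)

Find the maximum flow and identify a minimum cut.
Max flow = 9, Min cut edges: (4,5)

Maximum flow: 9
Minimum cut: (4,5)
Partition: S = [0, 1, 2, 3, 4], T = [5, 6]

Max-flow min-cut theorem verified: both equal 9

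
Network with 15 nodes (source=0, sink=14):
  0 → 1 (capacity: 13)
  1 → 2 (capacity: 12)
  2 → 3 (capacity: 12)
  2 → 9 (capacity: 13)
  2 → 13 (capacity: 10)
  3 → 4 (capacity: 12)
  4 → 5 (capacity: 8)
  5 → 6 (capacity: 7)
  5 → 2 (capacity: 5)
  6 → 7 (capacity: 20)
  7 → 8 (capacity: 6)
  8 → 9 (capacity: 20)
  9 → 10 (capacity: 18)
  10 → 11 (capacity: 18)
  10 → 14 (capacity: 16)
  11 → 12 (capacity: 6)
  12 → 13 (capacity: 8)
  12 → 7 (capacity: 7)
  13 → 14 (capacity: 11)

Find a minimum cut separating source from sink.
Min cut value = 12, edges: (1,2)

Min cut value: 12
Partition: S = [0, 1], T = [2, 3, 4, 5, 6, 7, 8, 9, 10, 11, 12, 13, 14]
Cut edges: (1,2)

By max-flow min-cut theorem, max flow = min cut = 12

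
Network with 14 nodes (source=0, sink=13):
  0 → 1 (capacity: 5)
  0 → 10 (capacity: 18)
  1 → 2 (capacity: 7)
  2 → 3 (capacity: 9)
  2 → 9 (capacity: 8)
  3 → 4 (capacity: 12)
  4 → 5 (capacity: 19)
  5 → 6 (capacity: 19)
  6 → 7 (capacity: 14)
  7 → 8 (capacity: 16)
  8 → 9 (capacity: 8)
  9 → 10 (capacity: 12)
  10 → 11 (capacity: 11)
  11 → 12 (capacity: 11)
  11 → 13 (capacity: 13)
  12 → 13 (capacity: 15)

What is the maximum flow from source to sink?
Maximum flow = 11

Max flow: 11

Flow assignment:
  0 → 1: 5/5
  0 → 10: 6/18
  1 → 2: 5/7
  2 → 9: 5/8
  9 → 10: 5/12
  10 → 11: 11/11
  11 → 13: 11/13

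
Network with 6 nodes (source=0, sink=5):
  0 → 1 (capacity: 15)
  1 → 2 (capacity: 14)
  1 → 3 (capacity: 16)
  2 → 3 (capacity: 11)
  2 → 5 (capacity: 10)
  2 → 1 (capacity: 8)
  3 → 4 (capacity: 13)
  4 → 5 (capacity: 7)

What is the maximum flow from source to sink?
Maximum flow = 15

Max flow: 15

Flow assignment:
  0 → 1: 15/15
  1 → 2: 14/14
  1 → 3: 1/16
  2 → 3: 4/11
  2 → 5: 10/10
  3 → 4: 5/13
  4 → 5: 5/7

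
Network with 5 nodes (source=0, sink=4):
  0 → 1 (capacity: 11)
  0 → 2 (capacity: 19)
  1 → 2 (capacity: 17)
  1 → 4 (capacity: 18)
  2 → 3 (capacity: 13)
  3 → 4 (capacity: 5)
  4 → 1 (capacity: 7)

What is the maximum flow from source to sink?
Maximum flow = 16

Max flow: 16

Flow assignment:
  0 → 1: 11/11
  0 → 2: 5/19
  1 → 4: 11/18
  2 → 3: 5/13
  3 → 4: 5/5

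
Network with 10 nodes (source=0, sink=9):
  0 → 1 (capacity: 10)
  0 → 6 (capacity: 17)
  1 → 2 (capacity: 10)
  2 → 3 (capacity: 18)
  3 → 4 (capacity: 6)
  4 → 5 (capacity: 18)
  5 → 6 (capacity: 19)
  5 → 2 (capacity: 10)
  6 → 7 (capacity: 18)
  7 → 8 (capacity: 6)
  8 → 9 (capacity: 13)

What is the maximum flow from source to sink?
Maximum flow = 6

Max flow: 6

Flow assignment:
  0 → 1: 6/10
  1 → 2: 6/10
  2 → 3: 6/18
  3 → 4: 6/6
  4 → 5: 6/18
  5 → 6: 6/19
  6 → 7: 6/18
  7 → 8: 6/6
  8 → 9: 6/13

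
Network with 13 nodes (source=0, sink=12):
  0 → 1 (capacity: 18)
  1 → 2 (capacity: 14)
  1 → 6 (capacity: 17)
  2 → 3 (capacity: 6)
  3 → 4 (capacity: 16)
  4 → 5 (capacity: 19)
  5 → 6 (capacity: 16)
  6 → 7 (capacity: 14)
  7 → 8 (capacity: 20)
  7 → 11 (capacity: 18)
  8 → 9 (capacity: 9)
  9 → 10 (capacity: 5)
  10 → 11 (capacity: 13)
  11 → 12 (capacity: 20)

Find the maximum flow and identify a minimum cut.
Max flow = 14, Min cut edges: (6,7)

Maximum flow: 14
Minimum cut: (6,7)
Partition: S = [0, 1, 2, 3, 4, 5, 6], T = [7, 8, 9, 10, 11, 12]

Max-flow min-cut theorem verified: both equal 14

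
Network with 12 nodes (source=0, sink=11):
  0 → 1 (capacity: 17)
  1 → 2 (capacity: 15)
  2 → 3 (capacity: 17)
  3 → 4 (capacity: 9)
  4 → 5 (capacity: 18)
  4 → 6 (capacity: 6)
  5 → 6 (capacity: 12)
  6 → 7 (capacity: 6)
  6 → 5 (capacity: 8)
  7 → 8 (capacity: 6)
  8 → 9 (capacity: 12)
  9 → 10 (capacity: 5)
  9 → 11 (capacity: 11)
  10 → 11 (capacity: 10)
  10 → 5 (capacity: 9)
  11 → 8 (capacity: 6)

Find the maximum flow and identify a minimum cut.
Max flow = 6, Min cut edges: (7,8)

Maximum flow: 6
Minimum cut: (7,8)
Partition: S = [0, 1, 2, 3, 4, 5, 6, 7], T = [8, 9, 10, 11]

Max-flow min-cut theorem verified: both equal 6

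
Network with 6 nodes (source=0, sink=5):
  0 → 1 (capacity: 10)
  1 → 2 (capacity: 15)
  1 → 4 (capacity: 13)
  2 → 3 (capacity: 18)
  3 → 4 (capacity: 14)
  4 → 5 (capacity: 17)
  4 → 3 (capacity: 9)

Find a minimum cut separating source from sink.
Min cut value = 10, edges: (0,1)

Min cut value: 10
Partition: S = [0], T = [1, 2, 3, 4, 5]
Cut edges: (0,1)

By max-flow min-cut theorem, max flow = min cut = 10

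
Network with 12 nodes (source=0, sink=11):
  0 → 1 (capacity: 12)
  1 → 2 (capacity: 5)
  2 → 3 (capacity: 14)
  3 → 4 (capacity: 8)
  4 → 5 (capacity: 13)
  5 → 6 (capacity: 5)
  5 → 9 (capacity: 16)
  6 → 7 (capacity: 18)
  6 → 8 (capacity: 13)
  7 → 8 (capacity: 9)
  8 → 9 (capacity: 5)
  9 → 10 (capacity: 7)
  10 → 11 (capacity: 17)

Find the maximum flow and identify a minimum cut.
Max flow = 5, Min cut edges: (1,2)

Maximum flow: 5
Minimum cut: (1,2)
Partition: S = [0, 1], T = [2, 3, 4, 5, 6, 7, 8, 9, 10, 11]

Max-flow min-cut theorem verified: both equal 5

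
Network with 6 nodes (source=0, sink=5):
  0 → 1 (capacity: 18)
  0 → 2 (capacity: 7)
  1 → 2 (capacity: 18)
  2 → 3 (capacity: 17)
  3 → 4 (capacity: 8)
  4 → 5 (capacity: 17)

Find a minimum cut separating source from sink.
Min cut value = 8, edges: (3,4)

Min cut value: 8
Partition: S = [0, 1, 2, 3], T = [4, 5]
Cut edges: (3,4)

By max-flow min-cut theorem, max flow = min cut = 8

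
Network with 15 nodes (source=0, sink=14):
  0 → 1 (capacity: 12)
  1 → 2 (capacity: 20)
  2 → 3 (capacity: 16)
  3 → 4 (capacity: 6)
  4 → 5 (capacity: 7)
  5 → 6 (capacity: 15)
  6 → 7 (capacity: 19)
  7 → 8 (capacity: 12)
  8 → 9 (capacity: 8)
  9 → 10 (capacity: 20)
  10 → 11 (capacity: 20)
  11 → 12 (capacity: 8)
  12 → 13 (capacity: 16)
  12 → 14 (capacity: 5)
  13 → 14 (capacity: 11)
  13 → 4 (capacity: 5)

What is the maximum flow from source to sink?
Maximum flow = 6

Max flow: 6

Flow assignment:
  0 → 1: 6/12
  1 → 2: 6/20
  2 → 3: 6/16
  3 → 4: 6/6
  4 → 5: 6/7
  5 → 6: 6/15
  6 → 7: 6/19
  7 → 8: 6/12
  8 → 9: 6/8
  9 → 10: 6/20
  10 → 11: 6/20
  11 → 12: 6/8
  12 → 13: 1/16
  12 → 14: 5/5
  13 → 14: 1/11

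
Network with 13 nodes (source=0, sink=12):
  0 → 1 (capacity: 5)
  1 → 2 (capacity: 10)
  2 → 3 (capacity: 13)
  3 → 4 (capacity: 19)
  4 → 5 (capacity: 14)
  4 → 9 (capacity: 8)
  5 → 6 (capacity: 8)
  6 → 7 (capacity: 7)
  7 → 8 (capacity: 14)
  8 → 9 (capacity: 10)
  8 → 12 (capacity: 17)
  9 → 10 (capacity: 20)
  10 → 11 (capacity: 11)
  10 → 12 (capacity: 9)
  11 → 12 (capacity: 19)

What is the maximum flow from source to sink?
Maximum flow = 5

Max flow: 5

Flow assignment:
  0 → 1: 5/5
  1 → 2: 5/10
  2 → 3: 5/13
  3 → 4: 5/19
  4 → 9: 5/8
  9 → 10: 5/20
  10 → 12: 5/9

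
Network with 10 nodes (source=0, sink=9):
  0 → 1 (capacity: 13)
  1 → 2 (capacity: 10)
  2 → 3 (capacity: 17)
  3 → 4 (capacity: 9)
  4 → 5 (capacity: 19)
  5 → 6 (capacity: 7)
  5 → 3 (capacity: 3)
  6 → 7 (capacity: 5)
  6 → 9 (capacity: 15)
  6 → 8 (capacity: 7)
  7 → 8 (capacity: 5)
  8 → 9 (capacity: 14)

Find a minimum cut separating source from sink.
Min cut value = 7, edges: (5,6)

Min cut value: 7
Partition: S = [0, 1, 2, 3, 4, 5], T = [6, 7, 8, 9]
Cut edges: (5,6)

By max-flow min-cut theorem, max flow = min cut = 7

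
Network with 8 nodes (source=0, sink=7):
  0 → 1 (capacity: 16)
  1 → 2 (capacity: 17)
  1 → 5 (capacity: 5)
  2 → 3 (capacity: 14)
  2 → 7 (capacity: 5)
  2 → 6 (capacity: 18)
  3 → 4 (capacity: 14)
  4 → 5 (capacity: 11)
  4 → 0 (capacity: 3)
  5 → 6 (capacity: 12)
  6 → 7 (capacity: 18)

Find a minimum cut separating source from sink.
Min cut value = 16, edges: (0,1)

Min cut value: 16
Partition: S = [0], T = [1, 2, 3, 4, 5, 6, 7]
Cut edges: (0,1)

By max-flow min-cut theorem, max flow = min cut = 16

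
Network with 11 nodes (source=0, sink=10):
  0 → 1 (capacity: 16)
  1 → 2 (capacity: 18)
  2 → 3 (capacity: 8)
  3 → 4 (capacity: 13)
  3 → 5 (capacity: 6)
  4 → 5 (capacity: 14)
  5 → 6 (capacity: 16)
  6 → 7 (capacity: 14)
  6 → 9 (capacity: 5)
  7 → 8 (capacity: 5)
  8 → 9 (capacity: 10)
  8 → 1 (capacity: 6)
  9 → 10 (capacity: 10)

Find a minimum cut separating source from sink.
Min cut value = 8, edges: (2,3)

Min cut value: 8
Partition: S = [0, 1, 2], T = [3, 4, 5, 6, 7, 8, 9, 10]
Cut edges: (2,3)

By max-flow min-cut theorem, max flow = min cut = 8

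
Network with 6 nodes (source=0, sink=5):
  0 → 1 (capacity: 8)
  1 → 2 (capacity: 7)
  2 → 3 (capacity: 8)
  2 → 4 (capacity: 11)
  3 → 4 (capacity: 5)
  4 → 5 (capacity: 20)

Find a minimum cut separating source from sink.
Min cut value = 7, edges: (1,2)

Min cut value: 7
Partition: S = [0, 1], T = [2, 3, 4, 5]
Cut edges: (1,2)

By max-flow min-cut theorem, max flow = min cut = 7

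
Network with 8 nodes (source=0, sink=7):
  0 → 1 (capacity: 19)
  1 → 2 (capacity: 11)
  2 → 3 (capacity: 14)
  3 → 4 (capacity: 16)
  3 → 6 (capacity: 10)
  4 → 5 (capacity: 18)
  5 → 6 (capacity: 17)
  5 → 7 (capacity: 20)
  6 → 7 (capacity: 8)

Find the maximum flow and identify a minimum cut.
Max flow = 11, Min cut edges: (1,2)

Maximum flow: 11
Minimum cut: (1,2)
Partition: S = [0, 1], T = [2, 3, 4, 5, 6, 7]

Max-flow min-cut theorem verified: both equal 11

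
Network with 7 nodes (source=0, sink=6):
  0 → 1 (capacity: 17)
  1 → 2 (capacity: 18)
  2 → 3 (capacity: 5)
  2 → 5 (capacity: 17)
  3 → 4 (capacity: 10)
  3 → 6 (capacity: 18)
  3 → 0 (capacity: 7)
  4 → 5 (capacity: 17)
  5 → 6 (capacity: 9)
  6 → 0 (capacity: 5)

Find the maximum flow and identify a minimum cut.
Max flow = 14, Min cut edges: (2,3), (5,6)

Maximum flow: 14
Minimum cut: (2,3), (5,6)
Partition: S = [0, 1, 2, 4, 5], T = [3, 6]

Max-flow min-cut theorem verified: both equal 14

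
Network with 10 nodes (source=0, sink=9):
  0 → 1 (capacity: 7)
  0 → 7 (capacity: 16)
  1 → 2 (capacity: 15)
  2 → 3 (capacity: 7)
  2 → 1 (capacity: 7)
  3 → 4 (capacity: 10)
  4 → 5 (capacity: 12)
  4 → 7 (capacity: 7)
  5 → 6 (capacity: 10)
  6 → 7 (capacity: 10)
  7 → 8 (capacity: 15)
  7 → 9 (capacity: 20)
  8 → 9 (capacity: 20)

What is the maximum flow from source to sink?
Maximum flow = 23

Max flow: 23

Flow assignment:
  0 → 1: 7/7
  0 → 7: 16/16
  1 → 2: 7/15
  2 → 3: 7/7
  3 → 4: 7/10
  4 → 7: 7/7
  7 → 8: 3/15
  7 → 9: 20/20
  8 → 9: 3/20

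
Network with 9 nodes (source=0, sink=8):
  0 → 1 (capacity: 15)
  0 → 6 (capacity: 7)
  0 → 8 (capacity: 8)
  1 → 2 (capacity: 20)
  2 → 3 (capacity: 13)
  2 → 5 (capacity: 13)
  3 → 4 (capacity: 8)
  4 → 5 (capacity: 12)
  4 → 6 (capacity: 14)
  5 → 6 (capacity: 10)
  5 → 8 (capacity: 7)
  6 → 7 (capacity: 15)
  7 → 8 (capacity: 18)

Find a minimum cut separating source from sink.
Min cut value = 30, edges: (0,8), (5,8), (6,7)

Min cut value: 30
Partition: S = [0, 1, 2, 3, 4, 5, 6], T = [7, 8]
Cut edges: (0,8), (5,8), (6,7)

By max-flow min-cut theorem, max flow = min cut = 30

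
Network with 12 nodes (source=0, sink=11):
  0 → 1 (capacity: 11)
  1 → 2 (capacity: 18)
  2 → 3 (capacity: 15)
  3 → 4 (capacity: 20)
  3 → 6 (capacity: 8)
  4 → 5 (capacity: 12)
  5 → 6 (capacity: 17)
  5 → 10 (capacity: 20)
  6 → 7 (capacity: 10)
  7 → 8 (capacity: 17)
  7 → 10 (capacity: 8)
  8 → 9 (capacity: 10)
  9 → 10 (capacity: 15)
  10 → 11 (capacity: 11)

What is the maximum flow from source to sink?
Maximum flow = 11

Max flow: 11

Flow assignment:
  0 → 1: 11/11
  1 → 2: 11/18
  2 → 3: 11/15
  3 → 4: 11/20
  4 → 5: 11/12
  5 → 10: 11/20
  10 → 11: 11/11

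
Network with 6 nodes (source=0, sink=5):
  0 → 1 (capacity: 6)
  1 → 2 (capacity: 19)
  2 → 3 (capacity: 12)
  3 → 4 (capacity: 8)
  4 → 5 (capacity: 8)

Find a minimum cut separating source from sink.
Min cut value = 6, edges: (0,1)

Min cut value: 6
Partition: S = [0], T = [1, 2, 3, 4, 5]
Cut edges: (0,1)

By max-flow min-cut theorem, max flow = min cut = 6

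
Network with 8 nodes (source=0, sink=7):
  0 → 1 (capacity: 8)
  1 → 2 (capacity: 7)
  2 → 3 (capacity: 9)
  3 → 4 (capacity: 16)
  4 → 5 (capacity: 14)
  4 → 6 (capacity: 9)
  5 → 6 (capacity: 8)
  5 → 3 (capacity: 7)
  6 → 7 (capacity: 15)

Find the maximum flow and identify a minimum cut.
Max flow = 7, Min cut edges: (1,2)

Maximum flow: 7
Minimum cut: (1,2)
Partition: S = [0, 1], T = [2, 3, 4, 5, 6, 7]

Max-flow min-cut theorem verified: both equal 7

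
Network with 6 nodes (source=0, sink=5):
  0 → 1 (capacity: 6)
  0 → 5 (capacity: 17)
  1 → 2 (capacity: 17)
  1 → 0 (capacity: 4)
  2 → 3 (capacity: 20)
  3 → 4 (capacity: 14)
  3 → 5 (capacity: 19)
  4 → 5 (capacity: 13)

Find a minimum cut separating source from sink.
Min cut value = 23, edges: (0,1), (0,5)

Min cut value: 23
Partition: S = [0], T = [1, 2, 3, 4, 5]
Cut edges: (0,1), (0,5)

By max-flow min-cut theorem, max flow = min cut = 23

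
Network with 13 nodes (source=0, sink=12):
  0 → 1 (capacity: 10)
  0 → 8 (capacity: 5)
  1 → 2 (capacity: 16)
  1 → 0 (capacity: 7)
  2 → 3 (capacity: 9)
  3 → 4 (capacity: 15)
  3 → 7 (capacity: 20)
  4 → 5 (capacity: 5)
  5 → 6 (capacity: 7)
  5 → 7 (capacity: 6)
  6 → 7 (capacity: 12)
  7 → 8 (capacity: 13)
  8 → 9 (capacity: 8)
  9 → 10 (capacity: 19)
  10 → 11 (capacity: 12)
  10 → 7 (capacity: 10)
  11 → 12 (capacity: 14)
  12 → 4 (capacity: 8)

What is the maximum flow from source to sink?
Maximum flow = 8

Max flow: 8

Flow assignment:
  0 → 1: 8/10
  1 → 2: 8/16
  2 → 3: 8/9
  3 → 7: 8/20
  7 → 8: 8/13
  8 → 9: 8/8
  9 → 10: 8/19
  10 → 11: 8/12
  11 → 12: 8/14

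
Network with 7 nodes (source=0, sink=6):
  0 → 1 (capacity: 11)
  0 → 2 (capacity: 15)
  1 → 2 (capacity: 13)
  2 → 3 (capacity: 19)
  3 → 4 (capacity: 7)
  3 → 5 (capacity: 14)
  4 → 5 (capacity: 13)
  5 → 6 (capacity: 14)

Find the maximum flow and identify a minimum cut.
Max flow = 14, Min cut edges: (5,6)

Maximum flow: 14
Minimum cut: (5,6)
Partition: S = [0, 1, 2, 3, 4, 5], T = [6]

Max-flow min-cut theorem verified: both equal 14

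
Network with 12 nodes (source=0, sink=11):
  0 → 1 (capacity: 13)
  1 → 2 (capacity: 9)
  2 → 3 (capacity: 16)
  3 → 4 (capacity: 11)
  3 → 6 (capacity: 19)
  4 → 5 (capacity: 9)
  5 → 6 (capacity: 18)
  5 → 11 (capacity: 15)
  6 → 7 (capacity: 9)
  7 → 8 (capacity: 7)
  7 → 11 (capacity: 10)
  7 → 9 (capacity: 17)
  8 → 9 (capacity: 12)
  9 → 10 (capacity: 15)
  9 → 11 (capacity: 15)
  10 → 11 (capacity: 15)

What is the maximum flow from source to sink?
Maximum flow = 9

Max flow: 9

Flow assignment:
  0 → 1: 9/13
  1 → 2: 9/9
  2 → 3: 9/16
  3 → 4: 9/11
  4 → 5: 9/9
  5 → 11: 9/15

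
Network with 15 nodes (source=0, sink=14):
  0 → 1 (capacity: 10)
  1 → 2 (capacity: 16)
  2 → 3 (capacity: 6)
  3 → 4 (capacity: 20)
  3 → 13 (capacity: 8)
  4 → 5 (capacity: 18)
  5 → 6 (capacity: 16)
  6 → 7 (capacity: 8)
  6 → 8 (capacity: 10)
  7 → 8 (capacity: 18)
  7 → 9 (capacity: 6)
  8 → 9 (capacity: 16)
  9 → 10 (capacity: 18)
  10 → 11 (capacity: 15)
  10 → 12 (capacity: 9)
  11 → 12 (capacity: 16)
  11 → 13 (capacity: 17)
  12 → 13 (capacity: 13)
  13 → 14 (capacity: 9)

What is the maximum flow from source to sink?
Maximum flow = 6

Max flow: 6

Flow assignment:
  0 → 1: 6/10
  1 → 2: 6/16
  2 → 3: 6/6
  3 → 13: 6/8
  13 → 14: 6/9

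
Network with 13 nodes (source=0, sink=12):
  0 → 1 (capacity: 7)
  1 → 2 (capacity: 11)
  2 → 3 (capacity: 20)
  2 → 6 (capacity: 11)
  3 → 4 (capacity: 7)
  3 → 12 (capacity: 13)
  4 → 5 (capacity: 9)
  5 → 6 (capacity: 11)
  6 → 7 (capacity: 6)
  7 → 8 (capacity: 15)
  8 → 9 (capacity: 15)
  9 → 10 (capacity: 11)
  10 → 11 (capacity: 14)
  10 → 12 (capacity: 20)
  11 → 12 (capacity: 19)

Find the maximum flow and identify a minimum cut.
Max flow = 7, Min cut edges: (0,1)

Maximum flow: 7
Minimum cut: (0,1)
Partition: S = [0], T = [1, 2, 3, 4, 5, 6, 7, 8, 9, 10, 11, 12]

Max-flow min-cut theorem verified: both equal 7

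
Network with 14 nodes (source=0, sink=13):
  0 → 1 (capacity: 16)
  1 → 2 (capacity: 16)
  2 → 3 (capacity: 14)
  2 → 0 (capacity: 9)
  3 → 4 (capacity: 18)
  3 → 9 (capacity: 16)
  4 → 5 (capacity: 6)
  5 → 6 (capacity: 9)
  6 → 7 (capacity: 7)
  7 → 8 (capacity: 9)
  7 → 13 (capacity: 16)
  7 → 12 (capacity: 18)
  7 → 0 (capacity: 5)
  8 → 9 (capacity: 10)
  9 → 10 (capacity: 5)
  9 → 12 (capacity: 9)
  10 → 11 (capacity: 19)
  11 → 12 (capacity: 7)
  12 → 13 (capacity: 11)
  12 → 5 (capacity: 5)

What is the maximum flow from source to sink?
Maximum flow = 14

Max flow: 14

Flow assignment:
  0 → 1: 16/16
  1 → 2: 16/16
  2 → 3: 14/14
  2 → 0: 2/9
  3 → 4: 5/18
  3 → 9: 9/16
  4 → 5: 5/6
  5 → 6: 5/9
  6 → 7: 5/7
  7 → 13: 5/16
  9 → 12: 9/9
  12 → 13: 9/11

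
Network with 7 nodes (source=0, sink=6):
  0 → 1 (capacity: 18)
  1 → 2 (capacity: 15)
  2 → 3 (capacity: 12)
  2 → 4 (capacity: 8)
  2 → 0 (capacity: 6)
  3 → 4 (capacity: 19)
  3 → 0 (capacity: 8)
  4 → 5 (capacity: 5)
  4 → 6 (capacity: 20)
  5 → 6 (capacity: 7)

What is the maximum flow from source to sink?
Maximum flow = 15

Max flow: 15

Flow assignment:
  0 → 1: 15/18
  1 → 2: 15/15
  2 → 3: 7/12
  2 → 4: 8/8
  3 → 4: 7/19
  4 → 6: 15/20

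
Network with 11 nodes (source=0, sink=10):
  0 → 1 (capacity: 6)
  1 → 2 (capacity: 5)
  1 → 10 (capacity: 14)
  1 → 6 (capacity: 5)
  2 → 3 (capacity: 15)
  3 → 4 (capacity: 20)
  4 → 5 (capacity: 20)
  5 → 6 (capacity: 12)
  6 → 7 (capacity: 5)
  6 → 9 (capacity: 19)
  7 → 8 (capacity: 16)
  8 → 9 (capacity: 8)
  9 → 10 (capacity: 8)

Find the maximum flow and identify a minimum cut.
Max flow = 6, Min cut edges: (0,1)

Maximum flow: 6
Minimum cut: (0,1)
Partition: S = [0], T = [1, 2, 3, 4, 5, 6, 7, 8, 9, 10]

Max-flow min-cut theorem verified: both equal 6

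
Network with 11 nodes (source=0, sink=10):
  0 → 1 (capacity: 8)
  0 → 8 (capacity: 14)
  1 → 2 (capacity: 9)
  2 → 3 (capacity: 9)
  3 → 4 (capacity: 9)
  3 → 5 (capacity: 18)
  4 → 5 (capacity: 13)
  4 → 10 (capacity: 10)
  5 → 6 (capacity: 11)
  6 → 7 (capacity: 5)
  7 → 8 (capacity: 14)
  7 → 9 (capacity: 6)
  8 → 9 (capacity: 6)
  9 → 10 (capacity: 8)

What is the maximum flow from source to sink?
Maximum flow = 14

Max flow: 14

Flow assignment:
  0 → 1: 8/8
  0 → 8: 6/14
  1 → 2: 8/9
  2 → 3: 8/9
  3 → 4: 8/9
  4 → 10: 8/10
  8 → 9: 6/6
  9 → 10: 6/8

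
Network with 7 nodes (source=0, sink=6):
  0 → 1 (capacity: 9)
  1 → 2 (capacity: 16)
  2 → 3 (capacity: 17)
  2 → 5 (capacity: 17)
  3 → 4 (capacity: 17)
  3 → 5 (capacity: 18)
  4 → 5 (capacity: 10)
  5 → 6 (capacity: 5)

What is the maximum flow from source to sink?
Maximum flow = 5

Max flow: 5

Flow assignment:
  0 → 1: 5/9
  1 → 2: 5/16
  2 → 5: 5/17
  5 → 6: 5/5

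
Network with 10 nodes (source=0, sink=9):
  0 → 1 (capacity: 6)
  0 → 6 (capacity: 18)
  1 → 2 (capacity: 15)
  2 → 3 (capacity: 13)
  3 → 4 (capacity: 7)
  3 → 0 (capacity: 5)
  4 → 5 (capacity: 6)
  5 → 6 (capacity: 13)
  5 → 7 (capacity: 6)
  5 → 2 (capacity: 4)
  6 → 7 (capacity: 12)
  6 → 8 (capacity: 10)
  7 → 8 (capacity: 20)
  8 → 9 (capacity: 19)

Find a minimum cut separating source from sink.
Min cut value = 19, edges: (8,9)

Min cut value: 19
Partition: S = [0, 1, 2, 3, 4, 5, 6, 7, 8], T = [9]
Cut edges: (8,9)

By max-flow min-cut theorem, max flow = min cut = 19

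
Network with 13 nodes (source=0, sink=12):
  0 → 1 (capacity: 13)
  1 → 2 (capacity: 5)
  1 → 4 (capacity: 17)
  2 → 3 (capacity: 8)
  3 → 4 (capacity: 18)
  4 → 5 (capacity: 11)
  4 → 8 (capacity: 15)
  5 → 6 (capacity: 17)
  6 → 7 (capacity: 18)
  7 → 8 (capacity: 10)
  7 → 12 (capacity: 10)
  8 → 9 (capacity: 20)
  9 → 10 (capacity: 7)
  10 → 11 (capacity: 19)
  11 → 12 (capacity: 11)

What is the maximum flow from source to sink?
Maximum flow = 13

Max flow: 13

Flow assignment:
  0 → 1: 13/13
  1 → 4: 13/17
  4 → 5: 10/11
  4 → 8: 3/15
  5 → 6: 10/17
  6 → 7: 10/18
  7 → 12: 10/10
  8 → 9: 3/20
  9 → 10: 3/7
  10 → 11: 3/19
  11 → 12: 3/11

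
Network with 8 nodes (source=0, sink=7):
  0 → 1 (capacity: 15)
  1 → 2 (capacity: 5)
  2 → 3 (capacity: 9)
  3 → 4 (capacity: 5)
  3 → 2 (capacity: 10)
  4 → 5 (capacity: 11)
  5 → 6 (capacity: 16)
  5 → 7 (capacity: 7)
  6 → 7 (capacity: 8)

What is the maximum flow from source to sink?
Maximum flow = 5

Max flow: 5

Flow assignment:
  0 → 1: 5/15
  1 → 2: 5/5
  2 → 3: 5/9
  3 → 4: 5/5
  4 → 5: 5/11
  5 → 7: 5/7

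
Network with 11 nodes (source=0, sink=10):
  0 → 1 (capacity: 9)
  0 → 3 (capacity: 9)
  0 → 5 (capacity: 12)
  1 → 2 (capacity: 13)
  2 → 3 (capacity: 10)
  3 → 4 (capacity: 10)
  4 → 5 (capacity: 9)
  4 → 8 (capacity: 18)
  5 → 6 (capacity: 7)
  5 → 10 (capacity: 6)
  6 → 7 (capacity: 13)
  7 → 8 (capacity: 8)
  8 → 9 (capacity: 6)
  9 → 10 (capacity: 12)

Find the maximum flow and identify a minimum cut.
Max flow = 12, Min cut edges: (5,10), (8,9)

Maximum flow: 12
Minimum cut: (5,10), (8,9)
Partition: S = [0, 1, 2, 3, 4, 5, 6, 7, 8], T = [9, 10]

Max-flow min-cut theorem verified: both equal 12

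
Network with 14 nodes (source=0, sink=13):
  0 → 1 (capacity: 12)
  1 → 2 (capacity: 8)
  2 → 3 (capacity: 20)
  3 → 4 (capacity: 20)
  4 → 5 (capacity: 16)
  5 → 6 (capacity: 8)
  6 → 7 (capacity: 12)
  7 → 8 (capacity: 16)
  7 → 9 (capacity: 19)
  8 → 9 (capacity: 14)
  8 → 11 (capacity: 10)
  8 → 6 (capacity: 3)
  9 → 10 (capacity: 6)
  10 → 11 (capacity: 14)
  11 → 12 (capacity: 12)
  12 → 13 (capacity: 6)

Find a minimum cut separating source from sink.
Min cut value = 6, edges: (12,13)

Min cut value: 6
Partition: S = [0, 1, 2, 3, 4, 5, 6, 7, 8, 9, 10, 11, 12], T = [13]
Cut edges: (12,13)

By max-flow min-cut theorem, max flow = min cut = 6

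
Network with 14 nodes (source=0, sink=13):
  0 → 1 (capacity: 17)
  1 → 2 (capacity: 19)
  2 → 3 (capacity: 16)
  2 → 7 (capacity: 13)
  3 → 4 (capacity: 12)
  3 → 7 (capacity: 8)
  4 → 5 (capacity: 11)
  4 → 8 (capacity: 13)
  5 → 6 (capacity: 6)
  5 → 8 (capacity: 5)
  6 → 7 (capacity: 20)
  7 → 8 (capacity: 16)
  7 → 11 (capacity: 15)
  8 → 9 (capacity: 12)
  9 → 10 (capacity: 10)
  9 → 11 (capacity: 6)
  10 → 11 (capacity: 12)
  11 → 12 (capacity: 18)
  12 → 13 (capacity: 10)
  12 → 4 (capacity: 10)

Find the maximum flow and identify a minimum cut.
Max flow = 10, Min cut edges: (12,13)

Maximum flow: 10
Minimum cut: (12,13)
Partition: S = [0, 1, 2, 3, 4, 5, 6, 7, 8, 9, 10, 11, 12], T = [13]

Max-flow min-cut theorem verified: both equal 10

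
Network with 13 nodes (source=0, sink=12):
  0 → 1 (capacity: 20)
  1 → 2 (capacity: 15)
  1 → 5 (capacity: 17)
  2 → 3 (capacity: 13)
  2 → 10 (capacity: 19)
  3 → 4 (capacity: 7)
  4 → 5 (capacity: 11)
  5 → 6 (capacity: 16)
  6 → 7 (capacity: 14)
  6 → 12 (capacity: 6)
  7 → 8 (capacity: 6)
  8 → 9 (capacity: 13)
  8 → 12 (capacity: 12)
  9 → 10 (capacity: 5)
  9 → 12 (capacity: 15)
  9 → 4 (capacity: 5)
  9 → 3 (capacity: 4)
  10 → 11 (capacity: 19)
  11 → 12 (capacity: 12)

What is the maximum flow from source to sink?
Maximum flow = 20

Max flow: 20

Flow assignment:
  0 → 1: 20/20
  1 → 2: 8/15
  1 → 5: 12/17
  2 → 10: 8/19
  5 → 6: 12/16
  6 → 7: 6/14
  6 → 12: 6/6
  7 → 8: 6/6
  8 → 12: 6/12
  10 → 11: 8/19
  11 → 12: 8/12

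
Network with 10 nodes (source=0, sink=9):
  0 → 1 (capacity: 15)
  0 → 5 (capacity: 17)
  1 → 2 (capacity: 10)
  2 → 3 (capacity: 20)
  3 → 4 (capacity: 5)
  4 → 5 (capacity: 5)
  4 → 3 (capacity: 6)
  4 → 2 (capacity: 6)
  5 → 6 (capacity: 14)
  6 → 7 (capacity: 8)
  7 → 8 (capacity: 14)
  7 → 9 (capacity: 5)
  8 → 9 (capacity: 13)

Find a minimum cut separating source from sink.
Min cut value = 8, edges: (6,7)

Min cut value: 8
Partition: S = [0, 1, 2, 3, 4, 5, 6], T = [7, 8, 9]
Cut edges: (6,7)

By max-flow min-cut theorem, max flow = min cut = 8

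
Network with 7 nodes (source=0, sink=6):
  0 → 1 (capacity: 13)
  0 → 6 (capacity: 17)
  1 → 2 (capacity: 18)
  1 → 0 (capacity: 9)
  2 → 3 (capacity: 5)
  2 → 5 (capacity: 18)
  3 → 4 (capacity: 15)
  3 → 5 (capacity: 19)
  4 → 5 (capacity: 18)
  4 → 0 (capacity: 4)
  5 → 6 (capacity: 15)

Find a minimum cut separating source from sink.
Min cut value = 30, edges: (0,1), (0,6)

Min cut value: 30
Partition: S = [0], T = [1, 2, 3, 4, 5, 6]
Cut edges: (0,1), (0,6)

By max-flow min-cut theorem, max flow = min cut = 30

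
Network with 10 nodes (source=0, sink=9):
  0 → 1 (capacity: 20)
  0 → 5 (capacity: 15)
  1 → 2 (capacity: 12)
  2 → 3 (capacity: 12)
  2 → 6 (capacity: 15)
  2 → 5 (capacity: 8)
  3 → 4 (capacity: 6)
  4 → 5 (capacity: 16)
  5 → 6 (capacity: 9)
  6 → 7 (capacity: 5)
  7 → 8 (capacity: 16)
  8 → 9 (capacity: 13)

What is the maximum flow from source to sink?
Maximum flow = 5

Max flow: 5

Flow assignment:
  0 → 1: 5/20
  1 → 2: 5/12
  2 → 5: 5/8
  5 → 6: 5/9
  6 → 7: 5/5
  7 → 8: 5/16
  8 → 9: 5/13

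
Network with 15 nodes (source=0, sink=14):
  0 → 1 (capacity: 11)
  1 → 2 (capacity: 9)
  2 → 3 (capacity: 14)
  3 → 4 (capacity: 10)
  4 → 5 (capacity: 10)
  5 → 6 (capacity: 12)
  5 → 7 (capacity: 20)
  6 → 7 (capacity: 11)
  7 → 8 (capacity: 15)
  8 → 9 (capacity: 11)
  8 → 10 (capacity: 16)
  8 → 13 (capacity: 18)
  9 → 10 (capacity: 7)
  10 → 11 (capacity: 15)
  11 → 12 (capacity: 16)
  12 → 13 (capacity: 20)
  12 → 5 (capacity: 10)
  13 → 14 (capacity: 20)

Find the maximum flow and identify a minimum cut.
Max flow = 9, Min cut edges: (1,2)

Maximum flow: 9
Minimum cut: (1,2)
Partition: S = [0, 1], T = [2, 3, 4, 5, 6, 7, 8, 9, 10, 11, 12, 13, 14]

Max-flow min-cut theorem verified: both equal 9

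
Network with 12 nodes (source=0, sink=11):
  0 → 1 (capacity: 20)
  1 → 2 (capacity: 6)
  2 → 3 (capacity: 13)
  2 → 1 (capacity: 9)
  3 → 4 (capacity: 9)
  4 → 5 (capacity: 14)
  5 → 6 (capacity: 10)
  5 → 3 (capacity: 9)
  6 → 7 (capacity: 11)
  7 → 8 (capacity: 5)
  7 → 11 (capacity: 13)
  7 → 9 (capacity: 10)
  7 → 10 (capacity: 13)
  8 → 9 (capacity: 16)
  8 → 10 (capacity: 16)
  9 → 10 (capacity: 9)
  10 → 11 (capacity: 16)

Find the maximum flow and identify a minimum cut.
Max flow = 6, Min cut edges: (1,2)

Maximum flow: 6
Minimum cut: (1,2)
Partition: S = [0, 1], T = [2, 3, 4, 5, 6, 7, 8, 9, 10, 11]

Max-flow min-cut theorem verified: both equal 6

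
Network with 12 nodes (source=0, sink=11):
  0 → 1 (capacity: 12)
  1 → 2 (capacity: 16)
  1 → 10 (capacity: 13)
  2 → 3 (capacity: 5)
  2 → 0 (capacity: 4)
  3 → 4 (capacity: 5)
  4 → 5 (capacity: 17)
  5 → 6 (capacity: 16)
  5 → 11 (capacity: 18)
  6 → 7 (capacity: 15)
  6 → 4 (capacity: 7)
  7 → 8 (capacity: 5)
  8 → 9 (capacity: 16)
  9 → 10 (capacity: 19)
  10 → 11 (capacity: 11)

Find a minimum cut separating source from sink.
Min cut value = 12, edges: (0,1)

Min cut value: 12
Partition: S = [0], T = [1, 2, 3, 4, 5, 6, 7, 8, 9, 10, 11]
Cut edges: (0,1)

By max-flow min-cut theorem, max flow = min cut = 12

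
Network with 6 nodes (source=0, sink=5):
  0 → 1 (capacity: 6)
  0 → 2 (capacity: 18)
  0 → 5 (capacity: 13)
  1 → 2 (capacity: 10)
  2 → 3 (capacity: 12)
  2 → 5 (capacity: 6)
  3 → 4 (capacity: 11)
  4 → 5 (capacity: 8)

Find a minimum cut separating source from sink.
Min cut value = 27, edges: (0,5), (2,5), (4,5)

Min cut value: 27
Partition: S = [0, 1, 2, 3, 4], T = [5]
Cut edges: (0,5), (2,5), (4,5)

By max-flow min-cut theorem, max flow = min cut = 27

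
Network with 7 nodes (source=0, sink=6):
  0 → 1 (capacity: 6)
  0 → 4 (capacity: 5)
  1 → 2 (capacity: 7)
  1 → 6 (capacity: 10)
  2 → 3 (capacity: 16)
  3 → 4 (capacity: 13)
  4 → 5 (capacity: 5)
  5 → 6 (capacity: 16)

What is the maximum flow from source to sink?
Maximum flow = 11

Max flow: 11

Flow assignment:
  0 → 1: 6/6
  0 → 4: 5/5
  1 → 6: 6/10
  4 → 5: 5/5
  5 → 6: 5/16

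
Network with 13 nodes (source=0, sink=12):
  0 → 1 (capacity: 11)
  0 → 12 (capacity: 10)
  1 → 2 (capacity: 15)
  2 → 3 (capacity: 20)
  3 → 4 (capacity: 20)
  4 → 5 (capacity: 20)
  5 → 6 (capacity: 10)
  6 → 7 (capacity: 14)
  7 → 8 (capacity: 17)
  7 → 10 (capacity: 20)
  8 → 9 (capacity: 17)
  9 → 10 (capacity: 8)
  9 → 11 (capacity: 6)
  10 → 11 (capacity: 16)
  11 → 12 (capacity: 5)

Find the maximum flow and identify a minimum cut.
Max flow = 15, Min cut edges: (0,12), (11,12)

Maximum flow: 15
Minimum cut: (0,12), (11,12)
Partition: S = [0, 1, 2, 3, 4, 5, 6, 7, 8, 9, 10, 11], T = [12]

Max-flow min-cut theorem verified: both equal 15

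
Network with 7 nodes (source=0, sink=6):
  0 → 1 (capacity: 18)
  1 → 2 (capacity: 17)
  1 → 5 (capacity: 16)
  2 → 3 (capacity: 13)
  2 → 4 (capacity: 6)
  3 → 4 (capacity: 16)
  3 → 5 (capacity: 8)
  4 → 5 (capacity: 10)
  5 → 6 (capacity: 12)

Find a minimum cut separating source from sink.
Min cut value = 12, edges: (5,6)

Min cut value: 12
Partition: S = [0, 1, 2, 3, 4, 5], T = [6]
Cut edges: (5,6)

By max-flow min-cut theorem, max flow = min cut = 12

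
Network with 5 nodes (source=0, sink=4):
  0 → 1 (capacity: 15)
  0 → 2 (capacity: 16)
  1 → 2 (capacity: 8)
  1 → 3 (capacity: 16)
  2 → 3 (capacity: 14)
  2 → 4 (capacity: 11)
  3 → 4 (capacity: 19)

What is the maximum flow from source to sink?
Maximum flow = 30

Max flow: 30

Flow assignment:
  0 → 1: 14/15
  0 → 2: 16/16
  1 → 2: 8/8
  1 → 3: 6/16
  2 → 3: 13/14
  2 → 4: 11/11
  3 → 4: 19/19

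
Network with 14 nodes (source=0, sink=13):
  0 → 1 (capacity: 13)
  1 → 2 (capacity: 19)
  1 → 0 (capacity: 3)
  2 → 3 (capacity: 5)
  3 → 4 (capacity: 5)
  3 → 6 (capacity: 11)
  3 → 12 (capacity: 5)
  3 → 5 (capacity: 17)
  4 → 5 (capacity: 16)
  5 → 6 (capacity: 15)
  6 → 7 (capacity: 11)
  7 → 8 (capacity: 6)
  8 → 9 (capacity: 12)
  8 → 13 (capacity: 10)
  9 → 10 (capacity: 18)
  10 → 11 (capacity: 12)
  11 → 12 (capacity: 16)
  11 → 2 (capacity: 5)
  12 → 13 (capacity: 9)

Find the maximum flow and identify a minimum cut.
Max flow = 5, Min cut edges: (2,3)

Maximum flow: 5
Minimum cut: (2,3)
Partition: S = [0, 1, 2], T = [3, 4, 5, 6, 7, 8, 9, 10, 11, 12, 13]

Max-flow min-cut theorem verified: both equal 5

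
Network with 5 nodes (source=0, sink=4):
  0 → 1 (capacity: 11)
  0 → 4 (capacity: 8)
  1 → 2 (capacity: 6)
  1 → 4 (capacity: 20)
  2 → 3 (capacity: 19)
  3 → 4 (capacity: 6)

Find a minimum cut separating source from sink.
Min cut value = 19, edges: (0,1), (0,4)

Min cut value: 19
Partition: S = [0], T = [1, 2, 3, 4]
Cut edges: (0,1), (0,4)

By max-flow min-cut theorem, max flow = min cut = 19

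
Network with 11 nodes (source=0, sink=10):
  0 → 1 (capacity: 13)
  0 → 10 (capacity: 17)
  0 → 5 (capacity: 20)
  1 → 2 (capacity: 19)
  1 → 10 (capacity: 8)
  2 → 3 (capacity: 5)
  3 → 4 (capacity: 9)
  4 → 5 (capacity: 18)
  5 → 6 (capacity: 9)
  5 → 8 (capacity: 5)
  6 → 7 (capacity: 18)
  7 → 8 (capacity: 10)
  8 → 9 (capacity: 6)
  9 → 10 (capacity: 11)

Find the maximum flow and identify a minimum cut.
Max flow = 31, Min cut edges: (0,10), (1,10), (8,9)

Maximum flow: 31
Minimum cut: (0,10), (1,10), (8,9)
Partition: S = [0, 1, 2, 3, 4, 5, 6, 7, 8], T = [9, 10]

Max-flow min-cut theorem verified: both equal 31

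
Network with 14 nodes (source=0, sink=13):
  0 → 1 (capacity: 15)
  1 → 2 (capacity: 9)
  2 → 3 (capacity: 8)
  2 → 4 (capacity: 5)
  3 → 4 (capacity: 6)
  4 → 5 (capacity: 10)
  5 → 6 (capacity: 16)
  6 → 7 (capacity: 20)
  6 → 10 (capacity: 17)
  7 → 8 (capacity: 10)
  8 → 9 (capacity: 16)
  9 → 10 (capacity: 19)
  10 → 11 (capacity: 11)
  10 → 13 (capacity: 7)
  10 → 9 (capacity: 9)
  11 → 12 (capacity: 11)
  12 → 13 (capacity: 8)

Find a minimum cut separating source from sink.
Min cut value = 9, edges: (1,2)

Min cut value: 9
Partition: S = [0, 1], T = [2, 3, 4, 5, 6, 7, 8, 9, 10, 11, 12, 13]
Cut edges: (1,2)

By max-flow min-cut theorem, max flow = min cut = 9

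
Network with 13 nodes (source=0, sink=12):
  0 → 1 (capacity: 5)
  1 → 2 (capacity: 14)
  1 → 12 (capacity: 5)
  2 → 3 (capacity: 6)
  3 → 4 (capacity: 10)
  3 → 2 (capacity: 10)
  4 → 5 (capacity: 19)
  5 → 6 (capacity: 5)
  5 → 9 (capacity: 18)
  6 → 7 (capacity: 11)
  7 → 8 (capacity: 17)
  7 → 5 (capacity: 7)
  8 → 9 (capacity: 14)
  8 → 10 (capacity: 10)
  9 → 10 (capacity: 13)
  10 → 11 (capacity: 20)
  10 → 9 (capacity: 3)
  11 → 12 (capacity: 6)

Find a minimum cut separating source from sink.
Min cut value = 5, edges: (0,1)

Min cut value: 5
Partition: S = [0], T = [1, 2, 3, 4, 5, 6, 7, 8, 9, 10, 11, 12]
Cut edges: (0,1)

By max-flow min-cut theorem, max flow = min cut = 5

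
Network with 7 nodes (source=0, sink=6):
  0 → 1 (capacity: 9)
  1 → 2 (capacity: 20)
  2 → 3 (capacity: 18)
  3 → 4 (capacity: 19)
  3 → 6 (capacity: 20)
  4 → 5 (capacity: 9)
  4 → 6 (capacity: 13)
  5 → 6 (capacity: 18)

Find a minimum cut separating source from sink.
Min cut value = 9, edges: (0,1)

Min cut value: 9
Partition: S = [0], T = [1, 2, 3, 4, 5, 6]
Cut edges: (0,1)

By max-flow min-cut theorem, max flow = min cut = 9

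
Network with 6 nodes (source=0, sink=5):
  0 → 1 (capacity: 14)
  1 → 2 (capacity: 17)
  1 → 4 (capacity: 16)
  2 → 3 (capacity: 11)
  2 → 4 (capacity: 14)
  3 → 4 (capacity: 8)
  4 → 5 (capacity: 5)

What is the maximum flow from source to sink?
Maximum flow = 5

Max flow: 5

Flow assignment:
  0 → 1: 5/14
  1 → 4: 5/16
  4 → 5: 5/5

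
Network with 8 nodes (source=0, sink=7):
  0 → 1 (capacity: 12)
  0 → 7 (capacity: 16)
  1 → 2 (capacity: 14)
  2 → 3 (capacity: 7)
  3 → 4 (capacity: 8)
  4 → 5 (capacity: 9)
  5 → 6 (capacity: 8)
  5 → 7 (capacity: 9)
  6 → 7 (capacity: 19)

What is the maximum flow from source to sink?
Maximum flow = 23

Max flow: 23

Flow assignment:
  0 → 1: 7/12
  0 → 7: 16/16
  1 → 2: 7/14
  2 → 3: 7/7
  3 → 4: 7/8
  4 → 5: 7/9
  5 → 7: 7/9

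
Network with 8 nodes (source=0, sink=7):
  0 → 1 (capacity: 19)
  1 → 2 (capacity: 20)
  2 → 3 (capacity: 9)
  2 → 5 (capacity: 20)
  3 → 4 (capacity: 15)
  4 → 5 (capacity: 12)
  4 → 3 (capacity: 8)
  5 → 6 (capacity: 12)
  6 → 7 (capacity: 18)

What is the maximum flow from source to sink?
Maximum flow = 12

Max flow: 12

Flow assignment:
  0 → 1: 12/19
  1 → 2: 12/20
  2 → 5: 12/20
  5 → 6: 12/12
  6 → 7: 12/18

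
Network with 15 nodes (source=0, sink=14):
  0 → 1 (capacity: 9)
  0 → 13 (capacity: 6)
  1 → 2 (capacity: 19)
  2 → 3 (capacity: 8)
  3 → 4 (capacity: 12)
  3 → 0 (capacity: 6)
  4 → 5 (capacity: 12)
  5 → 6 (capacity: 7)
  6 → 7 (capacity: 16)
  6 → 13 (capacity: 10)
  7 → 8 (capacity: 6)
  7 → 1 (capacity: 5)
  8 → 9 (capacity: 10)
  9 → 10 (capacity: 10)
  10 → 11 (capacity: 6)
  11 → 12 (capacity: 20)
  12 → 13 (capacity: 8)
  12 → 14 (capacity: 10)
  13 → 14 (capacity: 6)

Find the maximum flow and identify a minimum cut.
Max flow = 12, Min cut edges: (10,11), (13,14)

Maximum flow: 12
Minimum cut: (10,11), (13,14)
Partition: S = [0, 1, 2, 3, 4, 5, 6, 7, 8, 9, 10, 13], T = [11, 12, 14]

Max-flow min-cut theorem verified: both equal 12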